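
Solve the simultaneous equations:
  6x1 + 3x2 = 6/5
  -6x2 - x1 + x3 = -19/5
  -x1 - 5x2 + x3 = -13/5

Row-reduce the augmented matrix:
R1 ← R1 / (6).
R2 ← R2 + 1·R1.
R3 ← R3 + 1·R1.
R2 ← R2 / (-11/2).
R1 ← R1 − 1/2·R2.
R3 ← R3 + 9/2·R2.
R3 ← R3 / (2/11).
R1 ← R1 − 1/11·R3.
R2 ← R2 + 2/11·R3.
Reading off the reduced rows gives x1 = -2/5, x2 = 6/5, x3 = 3.

x1 = -2/5, x2 = 6/5, x3 = 3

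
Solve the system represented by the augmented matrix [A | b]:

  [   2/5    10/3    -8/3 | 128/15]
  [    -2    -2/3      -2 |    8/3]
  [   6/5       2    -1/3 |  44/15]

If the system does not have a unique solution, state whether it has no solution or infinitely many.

infinitely many solutions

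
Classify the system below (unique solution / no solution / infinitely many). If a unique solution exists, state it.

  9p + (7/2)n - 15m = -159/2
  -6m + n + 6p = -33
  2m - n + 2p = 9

infinitely many solutions

Row-reduce:
R1 ← R1 / (-15).
R2 ← R2 + 6·R1.
R3 ← R3 − 2·R1.
R2 ← R2 / (-2/5).
R1 ← R1 + 7/30·R2.
R3 ← R3 + 8/15·R2.
Rank is 2 with 3 unknowns, leaving p free.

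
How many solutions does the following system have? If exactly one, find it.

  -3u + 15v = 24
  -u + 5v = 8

infinitely many solutions

Row-reduce:
R1 ← R1 / (-3).
R2 ← R2 + 1·R1.
Rank is 1 with 2 unknowns, leaving v free.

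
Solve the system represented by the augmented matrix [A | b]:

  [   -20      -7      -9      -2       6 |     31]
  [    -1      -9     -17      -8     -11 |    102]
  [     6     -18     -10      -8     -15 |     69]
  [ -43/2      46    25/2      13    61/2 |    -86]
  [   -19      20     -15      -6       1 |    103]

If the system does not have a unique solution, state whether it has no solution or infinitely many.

Row-reduce:
R1 ← R1 / (-20).
R2 ← R2 + 1·R1.
R3 ← R3 − 6·R1.
R4 ← R4 + 43/2·R1.
R5 ← R5 + 19·R1.
R2 ← R2 / (-173/20).
R1 ← R1 − 7/20·R2.
R3 ← R3 + 201/10·R2.
R4 ← R4 − 2141/40·R2.
R5 ← R5 − 533/20·R2.
R3 ← R3 / (4456/173).
R1 ← R1 + 38/173·R3.
R2 ← R2 − 331/173·R3.
R4 ← R4 + 27761/346·R3.
R5 ← R5 + 9937/173·R3.
R4 ← R4 / (-3721/1114).
R1 ← R1 + 76/557·R4.
R2 ← R2 − 105/557·R4.
R3 ← R3 − 211/557·R4.
R5 ← R5 + 3721/557·R4.
Row 5 reduces to 0 = -1, a contradiction. The system is inconsistent.

no solution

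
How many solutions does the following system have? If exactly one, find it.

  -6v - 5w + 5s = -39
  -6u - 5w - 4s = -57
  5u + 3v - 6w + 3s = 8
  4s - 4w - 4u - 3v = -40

u = 4, v = 4, w = 5, s = 2

Row-reduce the augmented matrix:
Swap R1 and R2.
R1 ← R1 / (-6).
R3 ← R3 − 5·R1.
R4 ← R4 + 4·R1.
R2 ← R2 / (-6).
R3 ← R3 − 3·R2.
R4 ← R4 + 3·R2.
R3 ← R3 / (-38/3).
R1 ← R1 − 5/6·R3.
R2 ← R2 − 5/6·R3.
R4 ← R4 − 11/6·R3.
R4 ← R4 / (681/152).
R1 ← R1 − 123/152·R4.
R2 ← R2 + 105/152·R4.
R3 ← R3 + 13/76·R4.
Reading off the reduced rows gives u = 4, v = 4, w = 5, s = 2.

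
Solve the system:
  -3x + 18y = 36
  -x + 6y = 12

infinitely many solutions

Row-reduce:
R1 ← R1 / (-3).
R2 ← R2 + 1·R1.
Rank is 1 with 2 unknowns, leaving y free.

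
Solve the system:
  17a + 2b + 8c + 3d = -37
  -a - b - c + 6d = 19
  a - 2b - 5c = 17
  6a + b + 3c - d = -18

no solution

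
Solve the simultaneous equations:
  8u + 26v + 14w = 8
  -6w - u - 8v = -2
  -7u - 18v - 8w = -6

Row-reduce:
R1 ← R1 / (8).
R2 ← R2 + 1·R1.
R3 ← R3 + 7·R1.
R2 ← R2 / (-19/4).
R1 ← R1 − 13/4·R2.
R3 ← R3 − 19/4·R2.
Rank is 2 with 3 unknowns, leaving w free.

infinitely many solutions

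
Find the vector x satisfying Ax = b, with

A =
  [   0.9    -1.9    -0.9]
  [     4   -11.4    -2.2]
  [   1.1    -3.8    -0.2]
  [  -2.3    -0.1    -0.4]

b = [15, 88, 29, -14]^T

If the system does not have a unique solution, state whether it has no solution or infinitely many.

x_1 = 6, x_2 = -6, x_3 = 2

Row-reduce the augmented matrix:
R1 ← R1 / (9/10).
R2 ← R2 − 4·R1.
R3 ← R3 − 11/10·R1.
R4 ← R4 + 23/10·R1.
R2 ← R2 / (-133/45).
R1 ← R1 + 19/9·R2.
R3 ← R3 + 133/90·R2.
R4 ← R4 + 223/45·R2.
Swap R3 and R4.
R3 ← R3 / (-1521/266).
R1 ← R1 + 16/7·R3.
R2 ← R2 + 81/133·R3.
R4 reduces to 0 = 0, so the extra equation is consistent.
Reading off the reduced rows gives x_1 = 6, x_2 = -6, x_3 = 2.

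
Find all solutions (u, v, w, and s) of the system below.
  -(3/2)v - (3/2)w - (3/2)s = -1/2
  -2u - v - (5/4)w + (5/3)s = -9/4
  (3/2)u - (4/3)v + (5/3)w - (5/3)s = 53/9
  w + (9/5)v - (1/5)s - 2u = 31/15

u = -2/3, v = -1, w = 7/3, s = -1

Row-reduce the augmented matrix:
Swap R1 and R2.
R1 ← R1 / (-2).
R3 ← R3 − 3/2·R1.
R4 ← R4 + 2·R1.
R2 ← R2 / (-3/2).
R1 ← R1 − 1/2·R2.
R3 ← R3 + 25/12·R2.
R4 ← R4 − 14/5·R2.
R3 ← R3 / (45/16).
R1 ← R1 − 1/8·R3.
R2 ← R2 − 1·R3.
R4 ← R4 + 11/20·R3.
R4 ← R4 / (-586/135).
R1 ← R1 + 38/27·R4.
R2 ← R2 − 11/27·R4.
R3 ← R3 − 16/27·R4.
Reading off the reduced rows gives u = -2/3, v = -1, w = 7/3, s = -1.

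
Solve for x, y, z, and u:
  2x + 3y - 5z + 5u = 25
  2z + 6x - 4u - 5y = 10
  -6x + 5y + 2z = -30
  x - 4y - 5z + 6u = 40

x = 3, y = -2, z = -1, u = 4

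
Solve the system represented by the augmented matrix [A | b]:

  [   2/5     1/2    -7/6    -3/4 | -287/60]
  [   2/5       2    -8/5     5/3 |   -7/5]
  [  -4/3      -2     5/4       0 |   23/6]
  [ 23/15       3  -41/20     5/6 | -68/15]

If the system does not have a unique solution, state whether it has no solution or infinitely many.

Row-reduce:
R1 ← R1 / (2/5).
R2 ← R2 − 2/5·R1.
R3 ← R3 + 4/3·R1.
R4 ← R4 − 23/15·R1.
R2 ← R2 / (3/2).
R1 ← R1 − 5/4·R2.
R3 ← R3 + 1/3·R2.
R4 ← R4 − 13/12·R2.
R3 ← R3 / (-1477/540).
R1 ← R1 + 23/9·R3.
R2 ← R2 + 13/45·R3.
R4 ← R4 − 1477/540·R3.
Rank is 3 with 4 unknowns, leaving x_4 free.

infinitely many solutions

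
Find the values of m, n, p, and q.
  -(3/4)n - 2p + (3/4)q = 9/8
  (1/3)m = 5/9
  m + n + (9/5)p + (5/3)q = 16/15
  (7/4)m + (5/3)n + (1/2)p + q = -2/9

m = 5/3, n = -7/3, p = 1/2, q = 1/2

Row-reduce the augmented matrix:
Swap R1 and R2.
R1 ← R1 / (1/3).
R3 ← R3 − 1·R1.
R4 ← R4 − 7/4·R1.
R2 ← R2 / (-3/4).
R3 ← R3 − 1·R2.
R4 ← R4 − 5/3·R2.
R3 ← R3 / (-13/15).
R2 ← R2 − 8/3·R3.
R4 ← R4 + 71/18·R3.
R4 ← R4 / (-1108/117).
R2 ← R2 − 281/39·R4.
R3 ← R3 + 40/13·R4.
Reading off the reduced rows gives m = 5/3, n = -7/3, p = 1/2, q = 1/2.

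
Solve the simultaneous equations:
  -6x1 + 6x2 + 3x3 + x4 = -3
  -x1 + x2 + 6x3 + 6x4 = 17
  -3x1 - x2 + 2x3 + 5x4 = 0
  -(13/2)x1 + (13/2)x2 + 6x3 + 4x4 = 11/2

infinitely many solutions

Row-reduce:
R1 ← R1 / (-6).
R2 ← R2 + 1·R1.
R3 ← R3 + 3·R1.
R4 ← R4 + 13/2·R1.
Swap R2 and R3.
R2 ← R2 / (-4).
R1 ← R1 + 1·R2.
R3 ← R3 / (11/2).
R1 ← R1 + 5/8·R3.
R2 ← R2 + 1/8·R3.
R4 ← R4 − 11/4·R3.
Rank is 3 with 4 unknowns, leaving x4 free.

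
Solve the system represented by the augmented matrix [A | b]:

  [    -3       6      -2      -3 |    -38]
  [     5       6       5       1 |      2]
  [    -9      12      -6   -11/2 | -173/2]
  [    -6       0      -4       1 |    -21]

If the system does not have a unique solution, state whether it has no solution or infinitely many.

Row-reduce:
R1 ← R1 / (-3).
R2 ← R2 − 5·R1.
R3 ← R3 + 9·R1.
R4 ← R4 + 6·R1.
R2 ← R2 / (16).
R1 ← R1 + 2·R2.
R3 ← R3 + 6·R2.
R4 ← R4 + 12·R2.
R3 ← R3 / (5/8).
R1 ← R1 − 7/8·R3.
R2 ← R2 − 5/48·R3.
R4 ← R4 − 5/4·R3.
Rank is 3 with 4 unknowns, leaving x_4 free.

infinitely many solutions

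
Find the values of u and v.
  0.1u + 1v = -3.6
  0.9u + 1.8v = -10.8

u = -6, v = -3

From equation 1: v = -18/5 − 1/10·u.
Substitute into equation 2 and solve: u = -6.
Then v = -3.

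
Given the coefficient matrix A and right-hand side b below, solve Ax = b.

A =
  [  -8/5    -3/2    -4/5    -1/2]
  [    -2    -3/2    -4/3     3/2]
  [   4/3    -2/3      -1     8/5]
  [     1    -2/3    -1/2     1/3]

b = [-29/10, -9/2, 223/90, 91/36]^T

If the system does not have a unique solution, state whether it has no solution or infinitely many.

x_1 = 7/3, x_2 = -2, x_3 = 5/2, x_4 = 1/3

Row-reduce the augmented matrix:
R1 ← R1 / (-8/5).
R2 ← R2 + 2·R1.
R3 ← R3 − 4/3·R1.
R4 ← R4 − 1·R1.
R2 ← R2 / (3/8).
R1 ← R1 − 15/16·R2.
R3 ← R3 + 23/12·R2.
R4 ← R4 + 77/48·R2.
R3 ← R3 / (-91/27).
R1 ← R1 − 4/3·R3.
R2 ← R2 + 8/9·R3.
R4 ← R4 + 131/54·R3.
R4 ← R4 / (201/455).
R1 ← R1 + 107/455·R4.
R2 ← R2 − 1133/455·R4.
R3 ← R3 + 1626/455·R4.
Reading off the reduced rows gives x_1 = 7/3, x_2 = -2, x_3 = 5/2, x_4 = 1/3.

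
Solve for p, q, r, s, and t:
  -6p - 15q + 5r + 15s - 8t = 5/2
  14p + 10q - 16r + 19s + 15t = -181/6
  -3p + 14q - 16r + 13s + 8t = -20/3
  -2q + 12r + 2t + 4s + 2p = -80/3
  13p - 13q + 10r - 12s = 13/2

p = -2, q = -5/2, r = -2, s = -5/3, t = 3/2

Row-reduce the augmented matrix:
R1 ← R1 / (-6).
R2 ← R2 − 14·R1.
R3 ← R3 + 3·R1.
R4 ← R4 − 2·R1.
R5 ← R5 − 13·R1.
R2 ← R2 / (-25).
R1 ← R1 − 5/2·R2.
R3 ← R3 − 43/2·R2.
R4 ← R4 + 7·R2.
R5 ← R5 + 91/2·R2.
R3 ← R3 / (-1667/75).
R1 ← R1 + 19/15·R3.
R2 ← R2 − 13/75·R3.
R4 ← R4 − 372/25·R3.
R5 ← R5 − 718/25·R3.
R4 ← R4 / (47763/1667).
R1 ← R1 + 100/1667·R4.
R2 ← R2 + 5851/3334·R4.
R3 ← R3 + 7791/3334·R4.
R5 ← R5 + 35561/3334·R4.
R5 ← R5 / (49513/15921).
R1 ← R1 − 7573/15921·R5.
R2 ← R2 − 9560/15921·R5.
R3 ← R3 − 607/5307·R5.
R4 ← R4 − 3491/15921·R5.
Reading off the reduced rows gives p = -2, q = -5/2, r = -2, s = -5/3, t = 3/2.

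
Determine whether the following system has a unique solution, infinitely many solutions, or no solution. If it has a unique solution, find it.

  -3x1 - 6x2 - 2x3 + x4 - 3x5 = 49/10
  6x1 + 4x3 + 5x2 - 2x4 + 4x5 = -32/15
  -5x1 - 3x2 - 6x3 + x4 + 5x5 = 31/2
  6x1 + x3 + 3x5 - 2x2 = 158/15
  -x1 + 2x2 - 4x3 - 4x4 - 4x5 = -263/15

Row-reduce the augmented matrix:
R1 ← R1 / (-3).
R2 ← R2 − 6·R1.
R3 ← R3 + 5·R1.
R4 ← R4 − 6·R1.
R5 ← R5 + 1·R1.
R2 ← R2 / (-7).
R1 ← R1 − 2·R2.
R3 ← R3 − 7·R2.
R4 ← R4 + 14·R2.
R5 ← R5 − 4·R2.
R3 ← R3 / (-8/3).
R1 ← R1 − 2/3·R3.
R4 ← R4 + 3·R3.
R5 ← R5 + 10/3·R3.
R4 ← R4 / (11/4).
R1 ← R1 + 1/2·R4.
R3 ← R3 − 1/4·R4.
R5 ← R5 + 7/2·R4.
R5 ← R5 / (-1873/77).
R1 ← R1 − 75/77·R5.
R2 ← R2 − 2/7·R5.
R3 ← R3 + 25/11·R5.
R4 ← R4 + 32/11·R5.
Reading off the reduced rows gives x1 = 1/5, x2 = -5/3, x3 = 0, x4 = 3/2, x5 = 2.

x1 = 1/5, x2 = -5/3, x3 = 0, x4 = 3/2, x5 = 2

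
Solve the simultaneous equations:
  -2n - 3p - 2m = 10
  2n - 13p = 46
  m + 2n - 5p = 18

infinitely many solutions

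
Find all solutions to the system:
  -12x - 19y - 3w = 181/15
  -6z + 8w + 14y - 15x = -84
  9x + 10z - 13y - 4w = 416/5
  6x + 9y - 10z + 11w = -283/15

Row-reduce the augmented matrix:
R1 ← R1 / (-12).
R2 ← R2 + 15·R1.
R3 ← R3 − 9·R1.
R4 ← R4 − 6·R1.
R2 ← R2 / (151/4).
R1 ← R1 − 19/12·R2.
R3 ← R3 + 109/4·R2.
R4 ← R4 + 1/2·R2.
R3 ← R3 / (856/151).
R1 ← R1 − 38/151·R3.
R2 ← R2 + 24/151·R3.
R4 ← R4 + 1522/151·R3.
R4 ← R4 / (5831/428).
R1 ← R1 + 439/1284·R4.
R2 ← R2 − 40/107·R4.
R3 ← R3 − 337/856·R4.
Reading off the reduced rows gives x = 14/5, y = -8/3, z = 3, w = 5/3.

x = 14/5, y = -8/3, z = 3, w = 5/3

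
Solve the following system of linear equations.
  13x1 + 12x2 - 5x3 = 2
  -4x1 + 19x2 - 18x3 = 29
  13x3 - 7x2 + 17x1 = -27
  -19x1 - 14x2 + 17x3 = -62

x1 = 1, x2 = -3, x3 = -5

Row-reduce the augmented matrix:
R1 ← R1 / (13).
R2 ← R2 + 4·R1.
R3 ← R3 − 17·R1.
R4 ← R4 + 19·R1.
R2 ← R2 / (295/13).
R1 ← R1 − 12/13·R2.
R3 ← R3 + 295/13·R2.
R4 ← R4 − 46/13·R2.
Swap R3 and R4.
R3 ← R3 / (3758/295).
R1 ← R1 − 121/295·R3.
R2 ← R2 + 254/295·R3.
R4 reduces to 0 = 0, so the extra equation is consistent.
Reading off the reduced rows gives x1 = 1, x2 = -3, x3 = -5.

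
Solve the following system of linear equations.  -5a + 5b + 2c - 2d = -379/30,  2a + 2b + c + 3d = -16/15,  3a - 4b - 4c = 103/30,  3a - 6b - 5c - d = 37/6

Row-reduce the augmented matrix:
R1 ← R1 / (-5).
R2 ← R2 − 2·R1.
R3 ← R3 − 3·R1.
R4 ← R4 − 3·R1.
R2 ← R2 / (4).
R1 ← R1 + 1·R2.
R3 ← R3 + 1·R2.
R4 ← R4 + 3·R2.
R3 ← R3 / (-47/20).
R1 ← R1 − 1/20·R3.
R2 ← R2 − 9/20·R3.
R4 ← R4 + 49/20·R3.
R4 ← R4 / (6/47).
R1 ← R1 − 44/47·R4.
R2 ← R2 − 20/47·R4.
R3 ← R3 − 13/47·R4.
Reading off the reduced rows gives a = 3/2, b = -7/3, c = 13/5, d = -2/3.

a = 3/2, b = -7/3, c = 13/5, d = -2/3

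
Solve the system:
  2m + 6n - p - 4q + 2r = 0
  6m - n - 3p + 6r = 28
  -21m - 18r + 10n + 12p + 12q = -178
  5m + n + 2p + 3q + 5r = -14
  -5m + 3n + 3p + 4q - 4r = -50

infinitely many solutions

Row-reduce:
R1 ← R1 / (2).
R2 ← R2 − 6·R1.
R3 ← R3 + 21·R1.
R4 ← R4 − 5·R1.
R5 ← R5 + 5·R1.
R2 ← R2 / (-19).
R1 ← R1 − 3·R2.
R3 ← R3 − 73·R2.
R4 ← R4 + 14·R2.
R5 ← R5 − 18·R2.
R3 ← R3 / (3/2).
R1 ← R1 + 1/2·R3.
R4 ← R4 − 9/2·R3.
R5 ← R5 − 1/2·R3.
R4 ← R4 / (-839/19).
R1 ← R1 − 100/19·R4.
R2 ← R2 + 12/19·R4.
R3 ← R3 − 204/19·R4.
Rank is 4 with 5 unknowns, leaving r free.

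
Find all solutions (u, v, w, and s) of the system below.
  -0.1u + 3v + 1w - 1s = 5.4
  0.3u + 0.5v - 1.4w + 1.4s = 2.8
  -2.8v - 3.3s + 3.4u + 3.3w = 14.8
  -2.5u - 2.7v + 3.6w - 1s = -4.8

Row-reduce the augmented matrix:
R1 ← R1 / (-1/10).
R2 ← R2 − 3/10·R1.
R3 ← R3 − 17/5·R1.
R4 ← R4 + 5/2·R1.
R2 ← R2 / (19/2).
R1 ← R1 + 30·R2.
R3 ← R3 − 496/5·R2.
R4 ← R4 + 777/10·R2.
R3 ← R3 / (19563/950).
R1 ← R1 + 94/19·R3.
R2 ← R2 − 16/95·R3.
R4 ← R4 + 3949/475·R3.
R4 ← R4 / (13/5).
R3 ← R3 + 1·R4.
Reading off the reduced rows gives u = 6, v = 2, w = 6, s = 6.

u = 6, v = 2, w = 6, s = 6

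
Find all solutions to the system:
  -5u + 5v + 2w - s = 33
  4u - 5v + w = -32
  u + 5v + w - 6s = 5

Row-reduce:
R1 ← R1 / (-5).
R2 ← R2 − 4·R1.
R3 ← R3 − 1·R1.
R2 ← R2 / (-1).
R1 ← R1 + 1·R2.
R3 ← R3 − 6·R2.
R3 ← R3 / (17).
R1 ← R1 + 3·R3.
R2 ← R2 + 13/5·R3.
Rank is 3 with 4 unknowns, leaving s free.

infinitely many solutions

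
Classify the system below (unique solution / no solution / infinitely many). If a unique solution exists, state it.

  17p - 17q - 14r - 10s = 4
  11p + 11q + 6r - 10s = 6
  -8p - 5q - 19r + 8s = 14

infinitely many solutions

Row-reduce:
R1 ← R1 / (17).
R2 ← R2 − 11·R1.
R3 ← R3 + 8·R1.
R2 ← R2 / (22).
R1 ← R1 + 1·R2.
R3 ← R3 + 13·R2.
R3 ← R3 / (-3121/187).
R1 ← R1 + 26/187·R3.
R2 ← R2 − 128/187·R3.
Rank is 3 with 4 unknowns, leaving s free.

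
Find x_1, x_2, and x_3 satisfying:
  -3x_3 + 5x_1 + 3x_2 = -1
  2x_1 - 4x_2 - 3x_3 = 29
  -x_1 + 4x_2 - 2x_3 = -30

x_1 = 4, x_2 = -6, x_3 = 1

Row-reduce the augmented matrix:
R1 ← R1 / (5).
R2 ← R2 − 2·R1.
R3 ← R3 + 1·R1.
R2 ← R2 / (-26/5).
R1 ← R1 − 3/5·R2.
R3 ← R3 − 23/5·R2.
R3 ← R3 / (-109/26).
R1 ← R1 + 21/26·R3.
R2 ← R2 − 9/26·R3.
Reading off the reduced rows gives x_1 = 4, x_2 = -6, x_3 = 1.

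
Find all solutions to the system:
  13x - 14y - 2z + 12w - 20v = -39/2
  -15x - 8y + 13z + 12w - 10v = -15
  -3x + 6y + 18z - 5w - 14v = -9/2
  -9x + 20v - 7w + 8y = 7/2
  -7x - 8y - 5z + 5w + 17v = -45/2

Row-reduce the augmented matrix:
R1 ← R1 / (13).
R2 ← R2 + 15·R1.
R3 ← R3 + 3·R1.
R4 ← R4 + 9·R1.
R5 ← R5 + 7·R1.
R2 ← R2 / (-314/13).
R1 ← R1 + 14/13·R2.
R3 ← R3 − 36/13·R2.
R4 ← R4 + 22/13·R2.
R5 ← R5 + 202/13·R2.
R3 ← R3 / (2946/157).
R1 ← R1 + 99/157·R3.
R2 ← R2 + 139/314·R3.
R4 ← R4 + 335/157·R3.
R5 ← R5 + 2034/157·R3.
R4 ← R4 / (-1237/2946).
R1 ← R1 + 201/982·R4.
R2 ← R2 + 6203/5892·R4.
R3 ← R3 − 115/2946·R4.
R5 ← R5 + 2288/491·R4.
R5 ← R5 / (-66423/1237).
R1 ← R1 + 4582/1237·R5.
R2 ← R2 + 17331/1237·R5.
R3 ← R3 + 796/1237·R5.
R4 ← R4 + 17450/1237·R5.
Reading off the reduced rows gives x = -3/2, y = 5/2, z = -5/2, w = 0, v = -3/2.

x = -3/2, y = 5/2, z = -5/2, w = 0, v = -3/2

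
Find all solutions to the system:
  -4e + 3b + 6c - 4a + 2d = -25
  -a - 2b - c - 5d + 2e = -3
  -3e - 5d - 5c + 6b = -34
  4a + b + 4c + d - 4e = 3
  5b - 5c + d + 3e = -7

Row-reduce the augmented matrix:
R1 ← R1 / (-4).
R2 ← R2 + 1·R1.
R4 ← R4 − 4·R1.
R2 ← R2 / (-11/4).
R1 ← R1 + 3/4·R2.
R3 ← R3 − 6·R2.
R4 ← R4 − 4·R2.
R5 ← R5 − 5·R2.
R3 ← R3 / (-115/11).
R1 ← R1 + 9/11·R3.
R2 ← R2 − 10/11·R3.
R4 ← R4 − 70/11·R3.
R5 ← R5 + 105/11·R3.
R4 ← R4 / (-353/23).
R1 ← R1 − 268/115·R4.
R2 ← R2 − 12/23·R4.
R3 ← R3 − 187/115·R4.
R5 ← R5 − 150/23·R4.
R5 ← R5 / (1620/353).
R1 ← R1 + 113/353·R5.
R2 ← R2 + 294/353·R5.
R3 ← R3 + 175/353·R5.
R4 ← R4 − 34/353·R5.
Reading off the reduced rows gives a = 3, b = -3, c = 0, d = 2, e = 2.

a = 3, b = -3, c = 0, d = 2, e = 2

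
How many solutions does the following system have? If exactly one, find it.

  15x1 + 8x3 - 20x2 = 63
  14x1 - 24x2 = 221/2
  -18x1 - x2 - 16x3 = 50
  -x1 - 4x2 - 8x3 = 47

Row-reduce:
R1 ← R1 / (15).
R2 ← R2 − 14·R1.
R3 ← R3 + 18·R1.
R4 ← R4 + 1·R1.
R2 ← R2 / (-16/3).
R1 ← R1 + 4/3·R2.
R3 ← R3 + 25·R2.
R4 ← R4 + 16/3·R2.
R3 ← R3 / (143/5).
R1 ← R1 − 12/5·R3.
R2 ← R2 − 7/5·R3.
Row 4 reduces to 0 = -1/2, a contradiction. The system is inconsistent.

no solution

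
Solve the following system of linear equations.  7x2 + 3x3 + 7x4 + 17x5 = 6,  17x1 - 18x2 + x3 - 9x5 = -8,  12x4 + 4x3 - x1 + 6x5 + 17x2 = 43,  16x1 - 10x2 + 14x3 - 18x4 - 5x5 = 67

infinitely many solutions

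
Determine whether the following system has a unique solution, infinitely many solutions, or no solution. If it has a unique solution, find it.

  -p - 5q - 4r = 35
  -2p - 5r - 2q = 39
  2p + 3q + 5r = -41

p = -5, q = -2, r = -5

Row-reduce the augmented matrix:
R1 ← R1 / (-1).
R2 ← R2 + 2·R1.
R3 ← R3 − 2·R1.
R2 ← R2 / (8).
R1 ← R1 − 5·R2.
R3 ← R3 + 7·R2.
R3 ← R3 / (-3/8).
R1 ← R1 − 17/8·R3.
R2 ← R2 − 3/8·R3.
Reading off the reduced rows gives p = -5, q = -2, r = -5.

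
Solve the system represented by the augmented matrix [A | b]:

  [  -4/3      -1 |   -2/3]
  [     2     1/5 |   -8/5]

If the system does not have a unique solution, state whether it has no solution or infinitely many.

x_1 = -1, x_2 = 2

From equation 1: x_2 = 2/3 − 4/3·x_1.
Substitute into equation 2 and solve: x_1 = -1.
Then x_2 = 2.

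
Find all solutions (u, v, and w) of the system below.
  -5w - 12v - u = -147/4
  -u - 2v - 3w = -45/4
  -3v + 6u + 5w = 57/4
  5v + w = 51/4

u = 9/4, v = 9/4, w = 3/2

Row-reduce the augmented matrix:
R1 ← R1 / (-1).
R2 ← R2 + 1·R1.
R3 ← R3 − 6·R1.
R2 ← R2 / (10).
R1 ← R1 − 12·R2.
R3 ← R3 + 75·R2.
R4 ← R4 − 5·R2.
R3 ← R3 / (-10).
R1 ← R1 − 13/5·R3.
R2 ← R2 − 1/5·R3.
R4 reduces to 0 = 0, so the extra equation is consistent.
Reading off the reduced rows gives u = 9/4, v = 9/4, w = 3/2.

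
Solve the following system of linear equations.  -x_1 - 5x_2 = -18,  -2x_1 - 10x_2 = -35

Row-reduce:
R1 ← R1 / (-1).
R2 ← R2 + 2·R1.
Row 2 reduces to 0 = 1, a contradiction. The system is inconsistent.

no solution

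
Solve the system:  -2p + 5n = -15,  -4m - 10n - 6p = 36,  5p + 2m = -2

no solution

Row-reduce:
Swap R1 and R2.
R1 ← R1 / (-4).
R3 ← R3 − 2·R1.
R2 ← R2 / (5).
R1 ← R1 − 5/2·R2.
R3 ← R3 + 5·R2.
Row 3 reduces to 0 = 1, a contradiction. The system is inconsistent.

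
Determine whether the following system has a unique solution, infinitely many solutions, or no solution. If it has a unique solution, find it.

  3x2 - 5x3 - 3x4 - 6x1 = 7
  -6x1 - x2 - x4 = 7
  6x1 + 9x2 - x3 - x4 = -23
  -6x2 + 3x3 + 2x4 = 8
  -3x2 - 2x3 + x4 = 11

x1 = -1, x2 = -2, x3 = -2, x4 = 1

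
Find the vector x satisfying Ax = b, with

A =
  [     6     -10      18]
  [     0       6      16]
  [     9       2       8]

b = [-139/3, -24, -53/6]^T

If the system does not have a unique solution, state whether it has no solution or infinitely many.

x_1 = 1/2, x_2 = 4/3, x_3 = -2

Row-reduce the augmented matrix:
R1 ← R1 / (6).
R3 ← R3 − 9·R1.
R2 ← R2 / (6).
R1 ← R1 + 5/3·R2.
R3 ← R3 − 17·R2.
R3 ← R3 / (-193/3).
R1 ← R1 − 67/9·R3.
R2 ← R2 − 8/3·R3.
Reading off the reduced rows gives x_1 = 1/2, x_2 = 4/3, x_3 = -2.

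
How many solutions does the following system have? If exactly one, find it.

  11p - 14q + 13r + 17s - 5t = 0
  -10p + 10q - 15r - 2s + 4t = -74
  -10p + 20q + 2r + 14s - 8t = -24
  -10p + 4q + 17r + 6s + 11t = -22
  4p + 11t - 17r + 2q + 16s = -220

p = -1, q = -1, r = 4, s = -5, t = -6

Row-reduce the augmented matrix:
R1 ← R1 / (11).
R2 ← R2 + 10·R1.
R3 ← R3 + 10·R1.
R4 ← R4 + 10·R1.
R5 ← R5 − 4·R1.
R2 ← R2 / (-30/11).
R1 ← R1 + 14/11·R2.
R3 ← R3 − 80/11·R2.
R4 ← R4 + 96/11·R2.
R5 ← R5 − 78/11·R2.
R3 ← R3 / (16/3).
R1 ← R1 − 8/3·R3.
R2 ← R2 − 7/6·R3.
R4 ← R4 − 39·R3.
R5 ← R5 + 30·R3.
R4 ← R4 / (-9987/20).
R1 ← R1 + 187/5·R4.
R2 ← R2 + 769/40·R4.
R3 ← R3 − 49/4·R4.
R5 ← R5 − 4123/10·R4.
R5 ← R5 / (239177/9987).
R1 ← R1 + 29597/19974·R5.
R2 ← R2 + 19867/19974·R5.
R3 ← R3 − 875/9987·R5.
R4 ← R4 + 4423/19974·R5.
Reading off the reduced rows gives p = -1, q = -1, r = 4, s = -5, t = -6.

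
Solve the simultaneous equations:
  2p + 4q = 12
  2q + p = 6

infinitely many solutions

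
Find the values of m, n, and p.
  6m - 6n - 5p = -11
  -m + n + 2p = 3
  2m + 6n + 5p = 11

m = 0, n = 1, p = 1

Row-reduce the augmented matrix:
R1 ← R1 / (6).
R2 ← R2 + 1·R1.
R3 ← R3 − 2·R1.
Swap R2 and R3.
R2 ← R2 / (8).
R1 ← R1 + 1·R2.
R3 ← R3 / (7/6).
R2 ← R2 − 5/6·R3.
Reading off the reduced rows gives m = 0, n = 1, p = 1.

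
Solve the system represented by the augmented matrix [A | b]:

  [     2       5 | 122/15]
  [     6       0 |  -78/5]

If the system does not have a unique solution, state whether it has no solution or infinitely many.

x_1 = -13/5, x_2 = 8/3

Row-reduce the augmented matrix:
R1 ← R1 / (2).
R2 ← R2 − 6·R1.
R2 ← R2 / (-15).
R1 ← R1 − 5/2·R2.
Reading off the reduced rows gives x_1 = -13/5, x_2 = 8/3.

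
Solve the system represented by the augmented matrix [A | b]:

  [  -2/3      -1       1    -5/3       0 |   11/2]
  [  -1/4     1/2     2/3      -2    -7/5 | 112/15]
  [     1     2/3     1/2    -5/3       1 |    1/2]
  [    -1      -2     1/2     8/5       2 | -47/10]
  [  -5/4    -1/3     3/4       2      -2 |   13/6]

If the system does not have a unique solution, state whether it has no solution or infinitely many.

x_1 = -1, x_2 = -1/2, x_3 = 1, x_4 = -2, x_5 = -2

Row-reduce the augmented matrix:
R1 ← R1 / (-2/3).
R2 ← R2 + 1/4·R1.
R3 ← R3 − 1·R1.
R4 ← R4 + 1·R1.
R5 ← R5 + 5/4·R1.
R2 ← R2 / (7/8).
R1 ← R1 − 3/2·R2.
R3 ← R3 + 5/6·R2.
R4 ← R4 + 1/2·R2.
R5 ← R5 − 37/24·R2.
R3 ← R3 / (41/18).
R1 ← R1 + 2·R3.
R2 ← R2 − 1/3·R3.
R4 ← R4 + 5/6·R3.
R5 ← R5 + 59/36·R3.
R4 ← R4 / (1881/1435).
R1 ← R1 − 2/41·R4.
R2 ← R2 + 221/287·R4.
R3 ← R3 + 690/287·R4.
R5 ← R5 − 3106/861·R4.
R5 ← R5 / (-154621/56430).
R1 ← R1 − 19442/9405·R5.
R2 ← R2 + 8633/9405·R5.
R3 ← R3 − 1148/627·R5.
R4 ← R4 − 1547/1881·R5.
Reading off the reduced rows gives x_1 = -1, x_2 = -1/2, x_3 = 1, x_4 = -2, x_5 = -2.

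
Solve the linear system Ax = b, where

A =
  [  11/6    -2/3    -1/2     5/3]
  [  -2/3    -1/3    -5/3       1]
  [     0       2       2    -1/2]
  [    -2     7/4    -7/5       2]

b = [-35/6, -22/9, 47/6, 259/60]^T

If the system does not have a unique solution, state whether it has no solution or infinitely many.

x_1 = -1, x_2 = 3, x_3 = 2/3, x_4 = -1

Row-reduce the augmented matrix:
R1 ← R1 / (11/6).
R2 ← R2 + 2/3·R1.
R4 ← R4 + 2·R1.
R2 ← R2 / (-19/33).
R1 ← R1 + 4/11·R2.
R3 ← R3 − 2·R2.
R4 ← R4 − 45/44·R2.
R3 ← R3 / (-84/19).
R1 ← R1 − 17/19·R3.
R2 ← R2 − 61/19·R3.
R4 ← R4 + 1987/380·R3.
R4 ← R4 / (2231/3360).
R1 ← R1 − 155/168·R4.
R2 ← R2 − 151/168·R4.
R3 ← R3 + 193/168·R4.
Reading off the reduced rows gives x_1 = -1, x_2 = 3, x_3 = 2/3, x_4 = -1.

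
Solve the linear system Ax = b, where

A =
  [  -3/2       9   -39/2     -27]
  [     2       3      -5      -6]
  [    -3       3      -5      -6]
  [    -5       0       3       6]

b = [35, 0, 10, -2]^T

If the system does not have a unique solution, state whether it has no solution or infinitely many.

Row-reduce:
R1 ← R1 / (-3/2).
R2 ← R2 − 2·R1.
R3 ← R3 + 3·R1.
R4 ← R4 + 5·R1.
R2 ← R2 / (15).
R1 ← R1 + 6·R2.
R3 ← R3 + 15·R2.
R4 ← R4 + 30·R2.
R3 ← R3 / (3).
R1 ← R1 − 3/5·R3.
R2 ← R2 + 31/15·R3.
R4 ← R4 − 6·R3.
Row 4 reduces to 0 = 4/3, a contradiction. The system is inconsistent.

no solution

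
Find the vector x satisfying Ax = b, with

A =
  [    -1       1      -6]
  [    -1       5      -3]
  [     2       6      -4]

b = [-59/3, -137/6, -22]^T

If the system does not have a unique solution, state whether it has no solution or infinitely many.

x_1 = 2, x_2 = -8/3, x_3 = 5/2

Row-reduce the augmented matrix:
R1 ← R1 / (-1).
R2 ← R2 + 1·R1.
R3 ← R3 − 2·R1.
R2 ← R2 / (4).
R1 ← R1 + 1·R2.
R3 ← R3 − 8·R2.
R3 ← R3 / (-22).
R1 ← R1 − 27/4·R3.
R2 ← R2 − 3/4·R3.
Reading off the reduced rows gives x_1 = 2, x_2 = -8/3, x_3 = 5/2.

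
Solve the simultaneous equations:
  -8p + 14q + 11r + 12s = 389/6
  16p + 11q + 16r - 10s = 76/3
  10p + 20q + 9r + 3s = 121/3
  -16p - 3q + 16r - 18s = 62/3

Row-reduce the augmented matrix:
R1 ← R1 / (-8).
R2 ← R2 − 16·R1.
R3 ← R3 − 10·R1.
R4 ← R4 + 16·R1.
R2 ← R2 / (39).
R1 ← R1 + 7/4·R2.
R3 ← R3 − 75/2·R2.
R4 ← R4 + 31·R2.
R3 ← R3 / (-717/52).
R1 ← R1 − 103/312·R3.
R2 ← R2 − 38/39·R3.
R4 ← R4 − 944/39·R3.
R4 ← R4 / (-49268/2151).
R1 ← R1 + 3283/4302·R4.
R2 ← R2 − 1462/2151·R4.
R3 ← R3 + 236/717·R4.
Reading off the reduced rows gives p = -2/3, q = 1, r = 5/2, s = 3/2.

p = -2/3, q = 1, r = 5/2, s = 3/2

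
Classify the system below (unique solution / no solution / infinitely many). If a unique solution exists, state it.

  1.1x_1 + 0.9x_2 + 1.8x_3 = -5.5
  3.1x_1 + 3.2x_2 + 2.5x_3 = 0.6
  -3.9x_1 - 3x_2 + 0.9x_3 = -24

x_1 = 4, x_2 = 1, x_3 = -6

Row-reduce the augmented matrix:
R1 ← R1 / (11/10).
R2 ← R2 − 31/10·R1.
R3 ← R3 + 39/10·R1.
R2 ← R2 / (73/110).
R1 ← R1 − 9/11·R2.
R3 ← R3 − 21/110·R2.
R3 ← R3 / (2928/365).
R1 ← R1 − 351/73·R3.
R2 ← R2 + 283/73·R3.
Reading off the reduced rows gives x_1 = 4, x_2 = 1, x_3 = -6.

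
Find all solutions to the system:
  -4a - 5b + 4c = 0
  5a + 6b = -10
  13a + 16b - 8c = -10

Row-reduce:
R1 ← R1 / (-4).
R2 ← R2 − 5·R1.
R3 ← R3 − 13·R1.
R2 ← R2 / (-1/4).
R1 ← R1 − 5/4·R2.
R3 ← R3 + 1/4·R2.
Rank is 2 with 3 unknowns, leaving c free.

infinitely many solutions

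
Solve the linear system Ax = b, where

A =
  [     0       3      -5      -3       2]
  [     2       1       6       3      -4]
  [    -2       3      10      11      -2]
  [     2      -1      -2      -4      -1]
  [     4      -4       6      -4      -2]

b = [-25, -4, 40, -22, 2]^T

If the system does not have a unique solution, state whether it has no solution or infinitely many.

infinitely many solutions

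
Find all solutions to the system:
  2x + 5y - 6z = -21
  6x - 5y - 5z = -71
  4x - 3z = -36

x = -6, y = 3, z = 4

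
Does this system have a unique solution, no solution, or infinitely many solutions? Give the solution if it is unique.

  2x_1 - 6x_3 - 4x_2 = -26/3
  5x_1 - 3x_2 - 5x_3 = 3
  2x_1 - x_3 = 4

x_1 = 3, x_2 = 2/3, x_3 = 2

Row-reduce the augmented matrix:
R1 ← R1 / (2).
R2 ← R2 − 5·R1.
R3 ← R3 − 2·R1.
R2 ← R2 / (7).
R1 ← R1 + 2·R2.
R3 ← R3 − 4·R2.
R3 ← R3 / (-5/7).
R1 ← R1 + 1/7·R3.
R2 ← R2 − 10/7·R3.
Reading off the reduced rows gives x_1 = 3, x_2 = 2/3, x_3 = 2.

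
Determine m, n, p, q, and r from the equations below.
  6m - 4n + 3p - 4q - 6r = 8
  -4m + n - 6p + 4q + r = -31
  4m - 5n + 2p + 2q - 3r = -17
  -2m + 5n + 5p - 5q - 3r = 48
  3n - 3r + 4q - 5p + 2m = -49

Row-reduce the augmented matrix:
R1 ← R1 / (6).
R2 ← R2 + 4·R1.
R3 ← R3 − 4·R1.
R4 ← R4 + 2·R1.
R5 ← R5 − 2·R1.
R2 ← R2 / (-5/3).
R1 ← R1 + 2/3·R2.
R3 ← R3 + 7/3·R2.
R4 ← R4 − 11/3·R2.
R5 ← R5 − 13/3·R2.
R3 ← R3 / (28/5).
R1 ← R1 − 21/10·R3.
R2 ← R2 − 12/5·R3.
R4 ← R4 + 14/5·R3.
R5 ← R5 + 82/5·R3.
R4 ← R4 / (-2).
R1 ← R1 + 9/4·R4.
R2 ← R2 + 2·R4.
R3 ← R3 − 1/2·R4.
R5 ← R5 − 17·R4.
R5 ← R5 / (-981/14).
R1 ← R1 − 67/8·R5.
R2 ← R2 − 60/7·R5.
R3 ← R3 + 37/28·R5.
R4 ← R4 − 9/2·R5.
Reading off the reduced rows gives m = -3, n = 0, p = 4, q = -5, r = 1.

m = -3, n = 0, p = 4, q = -5, r = 1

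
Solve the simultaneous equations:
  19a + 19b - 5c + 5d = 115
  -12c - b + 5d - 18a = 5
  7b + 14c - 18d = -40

Row-reduce:
R1 ← R1 / (19).
R2 ← R2 + 18·R1.
R2 ← R2 / (17).
R1 ← R1 − 1·R2.
R3 ← R3 − 7·R2.
R3 ← R3 / (6748/323).
R1 ← R1 − 233/323·R3.
R2 ← R2 + 318/323·R3.
Rank is 3 with 4 unknowns, leaving d free.

infinitely many solutions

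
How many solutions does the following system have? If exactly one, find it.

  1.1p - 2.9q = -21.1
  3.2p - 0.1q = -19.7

Row-reduce the augmented matrix:
R1 ← R1 / (11/10).
R2 ← R2 − 16/5·R1.
R2 ← R2 / (917/110).
R1 ← R1 + 29/11·R2.
Reading off the reduced rows gives p = -6, q = 5.

p = -6, q = 5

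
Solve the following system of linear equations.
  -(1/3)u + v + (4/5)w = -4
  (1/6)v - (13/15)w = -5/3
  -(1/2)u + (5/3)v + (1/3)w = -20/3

no solution

Row-reduce:
R1 ← R1 / (-1/3).
R3 ← R3 + 1/2·R1.
R2 ← R2 / (1/6).
R1 ← R1 + 3·R2.
R3 ← R3 − 1/6·R2.
Row 3 reduces to 0 = 1, a contradiction. The system is inconsistent.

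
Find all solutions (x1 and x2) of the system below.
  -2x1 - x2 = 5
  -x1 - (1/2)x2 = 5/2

infinitely many solutions

Row-reduce:
R1 ← R1 / (-2).
R2 ← R2 + 1·R1.
Rank is 1 with 2 unknowns, leaving x2 free.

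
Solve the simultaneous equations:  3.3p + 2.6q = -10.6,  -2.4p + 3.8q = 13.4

p = -4, q = 1

Row-reduce the augmented matrix:
R1 ← R1 / (33/10).
R2 ← R2 + 12/5·R1.
R2 ← R2 / (313/55).
R1 ← R1 − 26/33·R2.
Reading off the reduced rows gives p = -4, q = 1.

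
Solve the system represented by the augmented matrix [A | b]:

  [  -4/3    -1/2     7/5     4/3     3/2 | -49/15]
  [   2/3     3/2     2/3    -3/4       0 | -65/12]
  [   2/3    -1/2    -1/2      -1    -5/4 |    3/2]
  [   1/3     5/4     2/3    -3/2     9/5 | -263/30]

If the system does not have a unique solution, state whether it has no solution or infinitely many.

Row-reduce:
R1 ← R1 / (-4/3).
R2 ← R2 − 2/3·R1.
R3 ← R3 − 2/3·R1.
R4 ← R4 − 1/3·R1.
R2 ← R2 / (5/4).
R1 ← R1 − 3/8·R2.
R3 ← R3 + 3/4·R2.
R4 ← R4 − 9/8·R2.
R3 ← R3 / (51/50).
R1 ← R1 + 73/50·R3.
R2 ← R2 − 82/75·R3.
R4 ← R4 + 16/75·R3.
R4 ← R4 / (-4303/3672).
R1 ← R1 + 1865/1224·R4.
R2 ← R2 − 158/459·R4.
R3 ← R3 + 115/306·R4.
Rank is 4 with 5 unknowns, leaving x_5 free.

infinitely many solutions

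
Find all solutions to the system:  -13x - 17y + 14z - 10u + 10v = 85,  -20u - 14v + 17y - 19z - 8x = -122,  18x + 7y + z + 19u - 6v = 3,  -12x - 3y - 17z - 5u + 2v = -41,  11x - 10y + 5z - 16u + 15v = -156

x = -6, y = -1, z = 5, u = 5, v = -3

Row-reduce the augmented matrix:
R1 ← R1 / (-13).
R2 ← R2 + 8·R1.
R3 ← R3 − 18·R1.
R4 ← R4 + 12·R1.
R5 ← R5 − 11·R1.
R2 ← R2 / (357/13).
R1 ← R1 − 17/13·R2.
R3 ← R3 + 215/13·R2.
R4 ← R4 − 165/13·R2.
R5 ← R5 + 317/13·R2.
R3 ← R3 / (1340/357).
R1 ← R1 − 5/21·R3.
R2 ← R2 + 359/357·R3.
R4 ← R4 + 2042/119·R3.
R5 ← R5 + 2740/357·R3.
R4 ← R4 / (-2633/670).
R1 ← R1 − 437/268·R4.
R2 ← R2 + 1819/1340·R4.
R3 ← R3 + 1137/1340·R4.
R5 ← R5 + 2899/67·R4.
R5 ← R5 / (499871/2633).
R1 ← R1 + 17938/2633·R5.
R2 ← R2 − 10988/2633·R5.
R3 ← R3 − 6958/2633·R5.
R4 ← R4 − 11748/2633·R5.
Reading off the reduced rows gives x = -6, y = -1, z = 5, u = 5, v = -3.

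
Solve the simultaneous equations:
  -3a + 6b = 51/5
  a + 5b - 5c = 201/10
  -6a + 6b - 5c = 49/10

a = 13/5, b = 3, c = -1/2

Row-reduce the augmented matrix:
R1 ← R1 / (-3).
R2 ← R2 − 1·R1.
R3 ← R3 + 6·R1.
R2 ← R2 / (7).
R1 ← R1 + 2·R2.
R3 ← R3 + 6·R2.
R3 ← R3 / (-65/7).
R1 ← R1 + 10/7·R3.
R2 ← R2 + 5/7·R3.
Reading off the reduced rows gives a = 13/5, b = 3, c = -1/2.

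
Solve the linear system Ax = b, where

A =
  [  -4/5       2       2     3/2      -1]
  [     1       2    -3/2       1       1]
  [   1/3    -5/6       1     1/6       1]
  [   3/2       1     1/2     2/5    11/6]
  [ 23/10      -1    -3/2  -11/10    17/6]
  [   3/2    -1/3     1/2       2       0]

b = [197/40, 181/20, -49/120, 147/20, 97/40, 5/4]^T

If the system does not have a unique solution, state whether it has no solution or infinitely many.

x_1 = 1/2, x_2 = 3, x_3 = 0, x_4 = 3/4, x_5 = 9/5

Row-reduce the augmented matrix:
R1 ← R1 / (-4/5).
R2 ← R2 − 1·R1.
R3 ← R3 − 1/3·R1.
R4 ← R4 − 3/2·R1.
R5 ← R5 − 23/10·R1.
R6 ← R6 − 3/2·R1.
R2 ← R2 / (9/2).
R1 ← R1 + 5/2·R2.
R4 ← R4 − 19/4·R2.
R5 ← R5 − 19/4·R2.
R6 ← R6 − 41/12·R2.
R3 ← R3 / (11/6).
R1 ← R1 + 35/18·R3.
R2 ← R2 − 2/9·R3.
R4 ← R4 − 115/36·R3.
R5 ← R5 − 115/36·R3.
R6 ← R6 − 377/108·R3.
R4 ← R4 / (-9517/7920).
R1 ← R1 − 445/792·R4.
R2 ← R2 − 215/396·R4.
R3 ← R3 − 19/44·R4.
R5 ← R5 + 9517/7920·R4.
R6 ← R6 − 5333/4752·R4.
Swap R5 and R6.
R5 ← R5 / (-606013/171306).
R1 ← R1 − 38785/28551·R5.
R2 ← R2 + 13850/28551·R5.
R3 ← R3 − 312/9517·R5.
R4 ← R4 − 6290/9517·R5.
R6 reduces to 0 = 0, so the extra equation is consistent.
Reading off the reduced rows gives x_1 = 1/2, x_2 = 3, x_3 = 0, x_4 = 3/4, x_5 = 9/5.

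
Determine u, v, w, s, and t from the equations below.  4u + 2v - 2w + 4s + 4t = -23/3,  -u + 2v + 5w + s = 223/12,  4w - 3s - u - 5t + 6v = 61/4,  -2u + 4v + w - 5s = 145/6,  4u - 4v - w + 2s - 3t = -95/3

u = -9/4, v = 5/3, w = 3, s = -2, t = 3

Row-reduce the augmented matrix:
R1 ← R1 / (4).
R2 ← R2 + 1·R1.
R3 ← R3 + 1·R1.
R4 ← R4 + 2·R1.
R5 ← R5 − 4·R1.
R2 ← R2 / (5/2).
R1 ← R1 − 1/2·R2.
R3 ← R3 − 13/2·R2.
R4 ← R4 − 5·R2.
R5 ← R5 + 6·R2.
R3 ← R3 / (-41/5).
R1 ← R1 + 7/5·R3.
R2 ← R2 − 9/5·R3.
R4 ← R4 + 9·R3.
R5 ← R5 − 59/5·R3.
R4 ← R4 / (37/41).
R1 ← R1 − 75/41·R4.
R2 ← R2 + 32/41·R4.
R3 ← R3 − 36/41·R4.
R5 ← R5 + 310/41·R4.
R5 ← R5 / (1724/37).
R1 ← R1 + 472/37·R5.
R2 ← R2 − 193/37·R5.
R3 ← R3 + 231/37·R5.
R4 ← R4 − 297/37·R5.
Reading off the reduced rows gives u = -9/4, v = 5/3, w = 3, s = -2, t = 3.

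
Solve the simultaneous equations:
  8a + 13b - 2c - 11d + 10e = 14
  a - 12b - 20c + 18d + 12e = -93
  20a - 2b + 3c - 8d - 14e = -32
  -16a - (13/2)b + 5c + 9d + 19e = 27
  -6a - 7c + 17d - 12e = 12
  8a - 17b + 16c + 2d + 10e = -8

Row-reduce:
R1 ← R1 / (8).
R2 ← R2 − 1·R1.
R3 ← R3 − 20·R1.
R4 ← R4 + 16·R1.
R5 ← R5 + 6·R1.
R6 ← R6 − 8·R1.
R2 ← R2 / (-109/8).
R1 ← R1 − 13/8·R2.
R3 ← R3 + 69/2·R2.
R4 ← R4 − 39/2·R2.
R5 ← R5 − 39/4·R2.
R6 ← R6 + 30·R2.
R3 ← R3 / (6323/109).
R1 ← R1 + 284/109·R3.
R2 ← R2 − 158/109·R3.
R4 ← R4 + 2972/109·R3.
R5 ← R5 + 2467/109·R3.
R6 ← R6 − 6702/109·R3.
R4 ← R4 / (10565/12646).
R1 ← R1 + 2478/6323·R4.
R2 ← R2 + 4321/6323·R4.
R3 ← R3 + 3222/6323·R4.
R5 ← R5 − 70069/6323·R4.
R6 ← R6 − 10565/6323·R4.
R5 ← R5 / (-3498822/10565).
R1 ← R1 − 110604/10565·R5.
R2 ← R2 − 210158/10565·R5.
R3 ← R3 − 137826/10565·R5.
R4 ← R4 − 294144/10565·R5.
Row 6 reduces to 0 = 2, a contradiction. The system is inconsistent.

no solution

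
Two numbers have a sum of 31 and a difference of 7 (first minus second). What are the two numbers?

first number: 19, second number: 12

Let x = first number, y = second number.
  y + x = 31
  x - y = 7
Row-reduce the augmented matrix:
R2 ← R2 − 1·R1.
R2 ← R2 / (-2).
R1 ← R1 − 1·R2.
Reading off the reduced rows gives x = 19, y = 12.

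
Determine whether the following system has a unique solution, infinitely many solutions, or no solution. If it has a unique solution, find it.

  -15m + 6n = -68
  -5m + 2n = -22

no solution

Row-reduce:
R1 ← R1 / (-15).
R2 ← R2 + 5·R1.
Row 2 reduces to 0 = 2/3, a contradiction. The system is inconsistent.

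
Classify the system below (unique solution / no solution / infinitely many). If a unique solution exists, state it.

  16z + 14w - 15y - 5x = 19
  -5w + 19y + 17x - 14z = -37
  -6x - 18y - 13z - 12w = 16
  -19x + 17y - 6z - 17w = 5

Row-reduce the augmented matrix:
R1 ← R1 / (-5).
R2 ← R2 − 17·R1.
R3 ← R3 + 6·R1.
R4 ← R4 + 19·R1.
R2 ← R2 / (-32).
R1 ← R1 − 3·R2.
R4 ← R4 − 74·R2.
R3 ← R3 / (-161/5).
R1 ← R1 − 47/80·R3.
R2 ← R2 + 101/80·R3.
R4 ← R4 − 213/8·R3.
R4 ← R4 / (11589/2576).
R1 ← R1 − 3443/5152·R4.
R2 ← R2 + 1041/5152·R4.
R3 ← R3 − 144/161·R4.
Reading off the reduced rows gives x = 0, y = -1, z = 2, w = -2.

x = 0, y = -1, z = 2, w = -2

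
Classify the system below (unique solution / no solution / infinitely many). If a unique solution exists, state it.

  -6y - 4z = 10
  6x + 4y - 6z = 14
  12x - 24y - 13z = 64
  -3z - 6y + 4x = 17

Row-reduce:
Swap R1 and R2.
R1 ← R1 / (6).
R3 ← R3 − 12·R1.
R4 ← R4 − 4·R1.
R2 ← R2 / (-6).
R1 ← R1 − 2/3·R2.
R3 ← R3 + 32·R2.
R4 ← R4 + 26/3·R2.
R3 ← R3 / (61/3).
R1 ← R1 + 13/9·R3.
R2 ← R2 − 2/3·R3.
R4 ← R4 − 61/9·R3.
Row 4 reduces to 0 = -1, a contradiction. The system is inconsistent.

no solution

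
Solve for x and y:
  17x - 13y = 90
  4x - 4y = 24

Row-reduce the augmented matrix:
R1 ← R1 / (17).
R2 ← R2 − 4·R1.
R2 ← R2 / (-16/17).
R1 ← R1 + 13/17·R2.
Reading off the reduced rows gives x = 3, y = -3.

x = 3, y = -3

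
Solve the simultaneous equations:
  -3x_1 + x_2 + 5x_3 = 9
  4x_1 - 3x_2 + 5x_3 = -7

infinitely many solutions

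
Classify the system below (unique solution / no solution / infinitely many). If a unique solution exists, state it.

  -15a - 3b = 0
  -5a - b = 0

infinitely many solutions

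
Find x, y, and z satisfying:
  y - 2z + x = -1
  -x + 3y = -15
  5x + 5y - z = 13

x = 6, y = -3, z = 2

Row-reduce the augmented matrix:
R2 ← R2 + 1·R1.
R3 ← R3 − 5·R1.
R2 ← R2 / (4).
R1 ← R1 − 1·R2.
R3 ← R3 / (9).
R1 ← R1 + 3/2·R3.
R2 ← R2 + 1/2·R3.
Reading off the reduced rows gives x = 6, y = -3, z = 2.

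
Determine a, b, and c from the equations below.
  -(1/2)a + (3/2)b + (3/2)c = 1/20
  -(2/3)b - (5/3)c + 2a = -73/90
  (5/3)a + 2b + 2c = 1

a = 2/5, b = -4/3, c = 3/2

Row-reduce the augmented matrix:
R1 ← R1 / (-1/2).
R2 ← R2 − 2·R1.
R3 ← R3 − 5/3·R1.
R2 ← R2 / (16/3).
R1 ← R1 + 3·R2.
R3 ← R3 − 7·R2.
R3 ← R3 / (21/16).
R1 ← R1 + 9/16·R3.
R2 ← R2 − 13/16·R3.
Reading off the reduced rows gives a = 2/5, b = -4/3, c = 3/2.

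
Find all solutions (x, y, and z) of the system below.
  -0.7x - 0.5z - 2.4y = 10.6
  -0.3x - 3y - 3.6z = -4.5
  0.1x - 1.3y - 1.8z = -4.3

Row-reduce the augmented matrix:
R1 ← R1 / (-7/10).
R2 ← R2 + 3/10·R1.
R3 ← R3 − 1/10·R1.
R2 ← R2 / (-69/35).
R1 ← R1 − 24/7·R2.
R3 ← R3 + 23/14·R2.
R3 ← R3 / (19/20).
R1 ← R1 + 119/23·R3.
R2 ← R2 − 79/46·R3.
Reading off the reduced rows gives x = -5, y = -4, z = 5.

x = -5, y = -4, z = 5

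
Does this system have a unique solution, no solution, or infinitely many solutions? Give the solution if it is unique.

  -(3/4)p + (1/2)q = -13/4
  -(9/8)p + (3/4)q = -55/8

no solution

Row-reduce:
R1 ← R1 / (-3/4).
R2 ← R2 + 9/8·R1.
Row 2 reduces to 0 = -2, a contradiction. The system is inconsistent.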